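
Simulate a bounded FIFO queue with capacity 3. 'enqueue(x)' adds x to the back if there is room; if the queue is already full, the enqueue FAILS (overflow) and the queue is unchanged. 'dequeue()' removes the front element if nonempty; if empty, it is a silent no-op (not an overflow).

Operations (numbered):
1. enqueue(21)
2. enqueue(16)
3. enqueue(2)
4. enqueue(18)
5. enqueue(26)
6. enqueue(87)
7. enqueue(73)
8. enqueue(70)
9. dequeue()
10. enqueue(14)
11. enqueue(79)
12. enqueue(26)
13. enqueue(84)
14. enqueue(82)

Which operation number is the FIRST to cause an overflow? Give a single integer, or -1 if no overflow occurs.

Answer: 4

Derivation:
1. enqueue(21): size=1
2. enqueue(16): size=2
3. enqueue(2): size=3
4. enqueue(18): size=3=cap → OVERFLOW (fail)
5. enqueue(26): size=3=cap → OVERFLOW (fail)
6. enqueue(87): size=3=cap → OVERFLOW (fail)
7. enqueue(73): size=3=cap → OVERFLOW (fail)
8. enqueue(70): size=3=cap → OVERFLOW (fail)
9. dequeue(): size=2
10. enqueue(14): size=3
11. enqueue(79): size=3=cap → OVERFLOW (fail)
12. enqueue(26): size=3=cap → OVERFLOW (fail)
13. enqueue(84): size=3=cap → OVERFLOW (fail)
14. enqueue(82): size=3=cap → OVERFLOW (fail)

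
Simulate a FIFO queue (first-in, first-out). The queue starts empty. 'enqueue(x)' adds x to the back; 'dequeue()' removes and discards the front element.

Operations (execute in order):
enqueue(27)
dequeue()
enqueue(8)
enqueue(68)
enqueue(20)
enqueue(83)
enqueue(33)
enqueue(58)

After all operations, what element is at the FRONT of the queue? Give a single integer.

Answer: 8

Derivation:
enqueue(27): queue = [27]
dequeue(): queue = []
enqueue(8): queue = [8]
enqueue(68): queue = [8, 68]
enqueue(20): queue = [8, 68, 20]
enqueue(83): queue = [8, 68, 20, 83]
enqueue(33): queue = [8, 68, 20, 83, 33]
enqueue(58): queue = [8, 68, 20, 83, 33, 58]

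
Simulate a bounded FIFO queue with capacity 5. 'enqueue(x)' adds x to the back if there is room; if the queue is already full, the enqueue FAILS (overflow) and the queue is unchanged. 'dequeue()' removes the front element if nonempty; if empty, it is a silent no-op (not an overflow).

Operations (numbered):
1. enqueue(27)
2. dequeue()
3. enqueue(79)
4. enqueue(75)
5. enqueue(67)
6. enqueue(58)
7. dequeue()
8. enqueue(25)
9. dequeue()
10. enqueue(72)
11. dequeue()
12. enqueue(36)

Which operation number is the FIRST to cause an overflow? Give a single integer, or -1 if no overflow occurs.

Answer: -1

Derivation:
1. enqueue(27): size=1
2. dequeue(): size=0
3. enqueue(79): size=1
4. enqueue(75): size=2
5. enqueue(67): size=3
6. enqueue(58): size=4
7. dequeue(): size=3
8. enqueue(25): size=4
9. dequeue(): size=3
10. enqueue(72): size=4
11. dequeue(): size=3
12. enqueue(36): size=4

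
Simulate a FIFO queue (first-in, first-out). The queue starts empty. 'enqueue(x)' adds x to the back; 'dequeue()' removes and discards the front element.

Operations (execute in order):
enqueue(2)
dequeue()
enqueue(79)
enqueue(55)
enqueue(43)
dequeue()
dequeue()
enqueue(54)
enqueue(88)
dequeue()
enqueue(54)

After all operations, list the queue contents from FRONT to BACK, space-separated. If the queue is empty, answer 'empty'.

Answer: 54 88 54

Derivation:
enqueue(2): [2]
dequeue(): []
enqueue(79): [79]
enqueue(55): [79, 55]
enqueue(43): [79, 55, 43]
dequeue(): [55, 43]
dequeue(): [43]
enqueue(54): [43, 54]
enqueue(88): [43, 54, 88]
dequeue(): [54, 88]
enqueue(54): [54, 88, 54]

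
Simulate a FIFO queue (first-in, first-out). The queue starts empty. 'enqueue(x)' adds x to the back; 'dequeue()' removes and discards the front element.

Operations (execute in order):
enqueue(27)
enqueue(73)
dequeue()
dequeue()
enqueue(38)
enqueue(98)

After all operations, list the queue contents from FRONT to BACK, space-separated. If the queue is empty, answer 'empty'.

Answer: 38 98

Derivation:
enqueue(27): [27]
enqueue(73): [27, 73]
dequeue(): [73]
dequeue(): []
enqueue(38): [38]
enqueue(98): [38, 98]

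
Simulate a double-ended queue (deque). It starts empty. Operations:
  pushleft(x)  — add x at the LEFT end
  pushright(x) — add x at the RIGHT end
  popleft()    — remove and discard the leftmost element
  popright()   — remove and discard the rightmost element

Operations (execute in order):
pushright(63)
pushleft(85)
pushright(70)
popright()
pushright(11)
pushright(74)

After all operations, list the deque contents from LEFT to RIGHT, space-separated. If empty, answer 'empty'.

pushright(63): [63]
pushleft(85): [85, 63]
pushright(70): [85, 63, 70]
popright(): [85, 63]
pushright(11): [85, 63, 11]
pushright(74): [85, 63, 11, 74]

Answer: 85 63 11 74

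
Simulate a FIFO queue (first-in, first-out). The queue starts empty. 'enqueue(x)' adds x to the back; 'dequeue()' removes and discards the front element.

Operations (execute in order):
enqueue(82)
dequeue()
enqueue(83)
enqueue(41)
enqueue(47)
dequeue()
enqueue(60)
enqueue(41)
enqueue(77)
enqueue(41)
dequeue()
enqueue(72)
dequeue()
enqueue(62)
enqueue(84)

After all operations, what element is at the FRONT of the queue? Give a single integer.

enqueue(82): queue = [82]
dequeue(): queue = []
enqueue(83): queue = [83]
enqueue(41): queue = [83, 41]
enqueue(47): queue = [83, 41, 47]
dequeue(): queue = [41, 47]
enqueue(60): queue = [41, 47, 60]
enqueue(41): queue = [41, 47, 60, 41]
enqueue(77): queue = [41, 47, 60, 41, 77]
enqueue(41): queue = [41, 47, 60, 41, 77, 41]
dequeue(): queue = [47, 60, 41, 77, 41]
enqueue(72): queue = [47, 60, 41, 77, 41, 72]
dequeue(): queue = [60, 41, 77, 41, 72]
enqueue(62): queue = [60, 41, 77, 41, 72, 62]
enqueue(84): queue = [60, 41, 77, 41, 72, 62, 84]

Answer: 60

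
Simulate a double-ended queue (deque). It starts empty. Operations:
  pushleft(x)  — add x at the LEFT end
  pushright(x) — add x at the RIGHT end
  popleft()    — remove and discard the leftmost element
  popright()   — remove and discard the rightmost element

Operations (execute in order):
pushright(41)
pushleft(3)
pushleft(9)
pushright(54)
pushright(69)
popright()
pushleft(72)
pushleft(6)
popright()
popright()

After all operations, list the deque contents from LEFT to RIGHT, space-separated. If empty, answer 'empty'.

pushright(41): [41]
pushleft(3): [3, 41]
pushleft(9): [9, 3, 41]
pushright(54): [9, 3, 41, 54]
pushright(69): [9, 3, 41, 54, 69]
popright(): [9, 3, 41, 54]
pushleft(72): [72, 9, 3, 41, 54]
pushleft(6): [6, 72, 9, 3, 41, 54]
popright(): [6, 72, 9, 3, 41]
popright(): [6, 72, 9, 3]

Answer: 6 72 9 3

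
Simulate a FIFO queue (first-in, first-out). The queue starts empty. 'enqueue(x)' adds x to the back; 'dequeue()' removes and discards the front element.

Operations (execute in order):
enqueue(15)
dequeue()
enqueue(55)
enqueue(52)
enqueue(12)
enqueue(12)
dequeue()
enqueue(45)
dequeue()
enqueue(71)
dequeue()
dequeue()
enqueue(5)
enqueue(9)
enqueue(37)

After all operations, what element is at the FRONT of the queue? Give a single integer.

enqueue(15): queue = [15]
dequeue(): queue = []
enqueue(55): queue = [55]
enqueue(52): queue = [55, 52]
enqueue(12): queue = [55, 52, 12]
enqueue(12): queue = [55, 52, 12, 12]
dequeue(): queue = [52, 12, 12]
enqueue(45): queue = [52, 12, 12, 45]
dequeue(): queue = [12, 12, 45]
enqueue(71): queue = [12, 12, 45, 71]
dequeue(): queue = [12, 45, 71]
dequeue(): queue = [45, 71]
enqueue(5): queue = [45, 71, 5]
enqueue(9): queue = [45, 71, 5, 9]
enqueue(37): queue = [45, 71, 5, 9, 37]

Answer: 45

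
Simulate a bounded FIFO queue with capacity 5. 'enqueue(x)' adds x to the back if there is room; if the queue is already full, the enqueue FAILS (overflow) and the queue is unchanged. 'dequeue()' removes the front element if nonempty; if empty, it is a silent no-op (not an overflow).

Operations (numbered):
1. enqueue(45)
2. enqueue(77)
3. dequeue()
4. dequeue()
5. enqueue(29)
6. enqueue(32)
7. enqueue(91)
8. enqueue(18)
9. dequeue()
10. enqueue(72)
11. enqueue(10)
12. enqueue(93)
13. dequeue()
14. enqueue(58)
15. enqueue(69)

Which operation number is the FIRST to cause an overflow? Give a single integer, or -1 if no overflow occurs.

Answer: 12

Derivation:
1. enqueue(45): size=1
2. enqueue(77): size=2
3. dequeue(): size=1
4. dequeue(): size=0
5. enqueue(29): size=1
6. enqueue(32): size=2
7. enqueue(91): size=3
8. enqueue(18): size=4
9. dequeue(): size=3
10. enqueue(72): size=4
11. enqueue(10): size=5
12. enqueue(93): size=5=cap → OVERFLOW (fail)
13. dequeue(): size=4
14. enqueue(58): size=5
15. enqueue(69): size=5=cap → OVERFLOW (fail)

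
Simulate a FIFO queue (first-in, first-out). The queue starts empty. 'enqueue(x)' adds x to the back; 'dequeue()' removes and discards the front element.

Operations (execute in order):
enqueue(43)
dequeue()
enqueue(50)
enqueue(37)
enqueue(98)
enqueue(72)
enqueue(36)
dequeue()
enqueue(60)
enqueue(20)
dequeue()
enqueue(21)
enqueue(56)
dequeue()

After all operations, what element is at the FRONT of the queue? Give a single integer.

Answer: 72

Derivation:
enqueue(43): queue = [43]
dequeue(): queue = []
enqueue(50): queue = [50]
enqueue(37): queue = [50, 37]
enqueue(98): queue = [50, 37, 98]
enqueue(72): queue = [50, 37, 98, 72]
enqueue(36): queue = [50, 37, 98, 72, 36]
dequeue(): queue = [37, 98, 72, 36]
enqueue(60): queue = [37, 98, 72, 36, 60]
enqueue(20): queue = [37, 98, 72, 36, 60, 20]
dequeue(): queue = [98, 72, 36, 60, 20]
enqueue(21): queue = [98, 72, 36, 60, 20, 21]
enqueue(56): queue = [98, 72, 36, 60, 20, 21, 56]
dequeue(): queue = [72, 36, 60, 20, 21, 56]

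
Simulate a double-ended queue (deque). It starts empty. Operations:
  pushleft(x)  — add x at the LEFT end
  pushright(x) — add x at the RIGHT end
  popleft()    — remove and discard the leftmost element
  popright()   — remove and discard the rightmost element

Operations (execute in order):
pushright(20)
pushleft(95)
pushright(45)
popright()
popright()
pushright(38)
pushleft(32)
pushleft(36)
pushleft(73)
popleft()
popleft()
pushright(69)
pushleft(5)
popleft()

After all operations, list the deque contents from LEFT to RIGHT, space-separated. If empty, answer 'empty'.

Answer: 32 95 38 69

Derivation:
pushright(20): [20]
pushleft(95): [95, 20]
pushright(45): [95, 20, 45]
popright(): [95, 20]
popright(): [95]
pushright(38): [95, 38]
pushleft(32): [32, 95, 38]
pushleft(36): [36, 32, 95, 38]
pushleft(73): [73, 36, 32, 95, 38]
popleft(): [36, 32, 95, 38]
popleft(): [32, 95, 38]
pushright(69): [32, 95, 38, 69]
pushleft(5): [5, 32, 95, 38, 69]
popleft(): [32, 95, 38, 69]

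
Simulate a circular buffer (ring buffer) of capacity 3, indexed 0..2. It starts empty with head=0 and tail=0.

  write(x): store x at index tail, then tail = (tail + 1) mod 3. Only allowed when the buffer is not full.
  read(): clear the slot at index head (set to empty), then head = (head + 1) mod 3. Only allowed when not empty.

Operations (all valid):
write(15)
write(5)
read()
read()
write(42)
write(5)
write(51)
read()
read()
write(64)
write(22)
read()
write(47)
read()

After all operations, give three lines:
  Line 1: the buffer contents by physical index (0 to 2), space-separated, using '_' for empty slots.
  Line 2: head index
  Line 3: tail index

write(15): buf=[15 _ _], head=0, tail=1, size=1
write(5): buf=[15 5 _], head=0, tail=2, size=2
read(): buf=[_ 5 _], head=1, tail=2, size=1
read(): buf=[_ _ _], head=2, tail=2, size=0
write(42): buf=[_ _ 42], head=2, tail=0, size=1
write(5): buf=[5 _ 42], head=2, tail=1, size=2
write(51): buf=[5 51 42], head=2, tail=2, size=3
read(): buf=[5 51 _], head=0, tail=2, size=2
read(): buf=[_ 51 _], head=1, tail=2, size=1
write(64): buf=[_ 51 64], head=1, tail=0, size=2
write(22): buf=[22 51 64], head=1, tail=1, size=3
read(): buf=[22 _ 64], head=2, tail=1, size=2
write(47): buf=[22 47 64], head=2, tail=2, size=3
read(): buf=[22 47 _], head=0, tail=2, size=2

Answer: 22 47 _
0
2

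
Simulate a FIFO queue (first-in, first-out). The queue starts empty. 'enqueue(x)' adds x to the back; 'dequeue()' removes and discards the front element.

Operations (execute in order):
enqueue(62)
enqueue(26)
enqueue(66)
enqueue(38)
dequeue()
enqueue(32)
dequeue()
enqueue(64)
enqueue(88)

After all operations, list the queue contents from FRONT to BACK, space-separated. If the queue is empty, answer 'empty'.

Answer: 66 38 32 64 88

Derivation:
enqueue(62): [62]
enqueue(26): [62, 26]
enqueue(66): [62, 26, 66]
enqueue(38): [62, 26, 66, 38]
dequeue(): [26, 66, 38]
enqueue(32): [26, 66, 38, 32]
dequeue(): [66, 38, 32]
enqueue(64): [66, 38, 32, 64]
enqueue(88): [66, 38, 32, 64, 88]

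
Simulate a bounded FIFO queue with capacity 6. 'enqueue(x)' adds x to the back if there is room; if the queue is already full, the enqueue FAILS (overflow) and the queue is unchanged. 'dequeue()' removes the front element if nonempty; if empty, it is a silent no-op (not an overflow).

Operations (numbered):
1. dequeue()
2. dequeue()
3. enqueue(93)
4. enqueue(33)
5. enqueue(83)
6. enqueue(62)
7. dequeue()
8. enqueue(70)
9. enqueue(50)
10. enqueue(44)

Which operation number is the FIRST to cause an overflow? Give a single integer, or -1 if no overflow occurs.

1. dequeue(): empty, no-op, size=0
2. dequeue(): empty, no-op, size=0
3. enqueue(93): size=1
4. enqueue(33): size=2
5. enqueue(83): size=3
6. enqueue(62): size=4
7. dequeue(): size=3
8. enqueue(70): size=4
9. enqueue(50): size=5
10. enqueue(44): size=6

Answer: -1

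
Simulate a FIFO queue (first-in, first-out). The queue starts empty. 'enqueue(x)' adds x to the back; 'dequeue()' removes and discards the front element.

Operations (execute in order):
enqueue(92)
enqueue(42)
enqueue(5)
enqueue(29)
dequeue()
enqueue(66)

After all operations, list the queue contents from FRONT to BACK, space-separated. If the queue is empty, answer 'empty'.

enqueue(92): [92]
enqueue(42): [92, 42]
enqueue(5): [92, 42, 5]
enqueue(29): [92, 42, 5, 29]
dequeue(): [42, 5, 29]
enqueue(66): [42, 5, 29, 66]

Answer: 42 5 29 66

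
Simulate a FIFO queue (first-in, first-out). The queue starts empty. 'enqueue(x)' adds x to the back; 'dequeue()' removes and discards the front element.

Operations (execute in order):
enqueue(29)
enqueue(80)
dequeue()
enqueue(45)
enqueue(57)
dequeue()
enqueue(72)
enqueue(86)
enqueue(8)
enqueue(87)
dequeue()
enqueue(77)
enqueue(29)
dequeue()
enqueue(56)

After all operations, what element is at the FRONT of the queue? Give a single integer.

Answer: 72

Derivation:
enqueue(29): queue = [29]
enqueue(80): queue = [29, 80]
dequeue(): queue = [80]
enqueue(45): queue = [80, 45]
enqueue(57): queue = [80, 45, 57]
dequeue(): queue = [45, 57]
enqueue(72): queue = [45, 57, 72]
enqueue(86): queue = [45, 57, 72, 86]
enqueue(8): queue = [45, 57, 72, 86, 8]
enqueue(87): queue = [45, 57, 72, 86, 8, 87]
dequeue(): queue = [57, 72, 86, 8, 87]
enqueue(77): queue = [57, 72, 86, 8, 87, 77]
enqueue(29): queue = [57, 72, 86, 8, 87, 77, 29]
dequeue(): queue = [72, 86, 8, 87, 77, 29]
enqueue(56): queue = [72, 86, 8, 87, 77, 29, 56]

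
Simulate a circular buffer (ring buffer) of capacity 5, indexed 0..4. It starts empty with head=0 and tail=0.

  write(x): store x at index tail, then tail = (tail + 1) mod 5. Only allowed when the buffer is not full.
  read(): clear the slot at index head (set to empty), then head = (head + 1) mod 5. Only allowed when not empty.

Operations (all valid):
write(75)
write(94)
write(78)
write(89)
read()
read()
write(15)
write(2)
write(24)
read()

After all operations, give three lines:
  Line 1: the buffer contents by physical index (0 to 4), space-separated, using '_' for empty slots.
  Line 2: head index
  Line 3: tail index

Answer: 2 24 _ 89 15
3
2

Derivation:
write(75): buf=[75 _ _ _ _], head=0, tail=1, size=1
write(94): buf=[75 94 _ _ _], head=0, tail=2, size=2
write(78): buf=[75 94 78 _ _], head=0, tail=3, size=3
write(89): buf=[75 94 78 89 _], head=0, tail=4, size=4
read(): buf=[_ 94 78 89 _], head=1, tail=4, size=3
read(): buf=[_ _ 78 89 _], head=2, tail=4, size=2
write(15): buf=[_ _ 78 89 15], head=2, tail=0, size=3
write(2): buf=[2 _ 78 89 15], head=2, tail=1, size=4
write(24): buf=[2 24 78 89 15], head=2, tail=2, size=5
read(): buf=[2 24 _ 89 15], head=3, tail=2, size=4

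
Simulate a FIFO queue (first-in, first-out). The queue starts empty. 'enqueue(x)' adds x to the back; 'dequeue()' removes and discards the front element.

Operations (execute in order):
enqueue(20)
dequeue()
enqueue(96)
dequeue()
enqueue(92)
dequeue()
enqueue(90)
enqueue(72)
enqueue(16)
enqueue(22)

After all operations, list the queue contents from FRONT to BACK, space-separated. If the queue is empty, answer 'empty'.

enqueue(20): [20]
dequeue(): []
enqueue(96): [96]
dequeue(): []
enqueue(92): [92]
dequeue(): []
enqueue(90): [90]
enqueue(72): [90, 72]
enqueue(16): [90, 72, 16]
enqueue(22): [90, 72, 16, 22]

Answer: 90 72 16 22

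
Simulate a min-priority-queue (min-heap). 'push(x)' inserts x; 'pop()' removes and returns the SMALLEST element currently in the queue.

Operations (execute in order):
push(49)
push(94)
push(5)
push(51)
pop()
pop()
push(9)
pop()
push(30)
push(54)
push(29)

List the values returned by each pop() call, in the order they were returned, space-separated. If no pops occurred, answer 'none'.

Answer: 5 49 9

Derivation:
push(49): heap contents = [49]
push(94): heap contents = [49, 94]
push(5): heap contents = [5, 49, 94]
push(51): heap contents = [5, 49, 51, 94]
pop() → 5: heap contents = [49, 51, 94]
pop() → 49: heap contents = [51, 94]
push(9): heap contents = [9, 51, 94]
pop() → 9: heap contents = [51, 94]
push(30): heap contents = [30, 51, 94]
push(54): heap contents = [30, 51, 54, 94]
push(29): heap contents = [29, 30, 51, 54, 94]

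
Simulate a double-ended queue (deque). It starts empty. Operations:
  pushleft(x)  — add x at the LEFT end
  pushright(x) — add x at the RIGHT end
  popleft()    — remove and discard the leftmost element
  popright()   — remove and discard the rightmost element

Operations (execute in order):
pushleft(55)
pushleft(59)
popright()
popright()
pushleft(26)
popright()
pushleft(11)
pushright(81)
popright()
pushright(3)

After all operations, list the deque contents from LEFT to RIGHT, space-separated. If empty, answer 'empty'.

pushleft(55): [55]
pushleft(59): [59, 55]
popright(): [59]
popright(): []
pushleft(26): [26]
popright(): []
pushleft(11): [11]
pushright(81): [11, 81]
popright(): [11]
pushright(3): [11, 3]

Answer: 11 3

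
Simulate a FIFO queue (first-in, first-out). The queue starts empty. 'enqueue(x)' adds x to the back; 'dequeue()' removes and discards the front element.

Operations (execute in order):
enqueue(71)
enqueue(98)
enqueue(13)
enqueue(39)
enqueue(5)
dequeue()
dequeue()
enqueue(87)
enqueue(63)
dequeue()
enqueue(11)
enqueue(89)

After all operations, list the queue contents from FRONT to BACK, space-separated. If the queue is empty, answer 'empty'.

enqueue(71): [71]
enqueue(98): [71, 98]
enqueue(13): [71, 98, 13]
enqueue(39): [71, 98, 13, 39]
enqueue(5): [71, 98, 13, 39, 5]
dequeue(): [98, 13, 39, 5]
dequeue(): [13, 39, 5]
enqueue(87): [13, 39, 5, 87]
enqueue(63): [13, 39, 5, 87, 63]
dequeue(): [39, 5, 87, 63]
enqueue(11): [39, 5, 87, 63, 11]
enqueue(89): [39, 5, 87, 63, 11, 89]

Answer: 39 5 87 63 11 89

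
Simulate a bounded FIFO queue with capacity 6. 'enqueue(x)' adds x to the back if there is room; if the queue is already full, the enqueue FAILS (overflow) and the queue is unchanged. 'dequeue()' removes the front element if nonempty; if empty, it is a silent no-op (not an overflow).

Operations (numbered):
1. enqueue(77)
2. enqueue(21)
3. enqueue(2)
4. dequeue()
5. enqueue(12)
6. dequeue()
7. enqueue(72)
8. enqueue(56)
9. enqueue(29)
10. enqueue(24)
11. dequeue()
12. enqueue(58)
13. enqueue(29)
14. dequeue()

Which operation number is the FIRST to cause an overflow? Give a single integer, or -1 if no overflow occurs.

1. enqueue(77): size=1
2. enqueue(21): size=2
3. enqueue(2): size=3
4. dequeue(): size=2
5. enqueue(12): size=3
6. dequeue(): size=2
7. enqueue(72): size=3
8. enqueue(56): size=4
9. enqueue(29): size=5
10. enqueue(24): size=6
11. dequeue(): size=5
12. enqueue(58): size=6
13. enqueue(29): size=6=cap → OVERFLOW (fail)
14. dequeue(): size=5

Answer: 13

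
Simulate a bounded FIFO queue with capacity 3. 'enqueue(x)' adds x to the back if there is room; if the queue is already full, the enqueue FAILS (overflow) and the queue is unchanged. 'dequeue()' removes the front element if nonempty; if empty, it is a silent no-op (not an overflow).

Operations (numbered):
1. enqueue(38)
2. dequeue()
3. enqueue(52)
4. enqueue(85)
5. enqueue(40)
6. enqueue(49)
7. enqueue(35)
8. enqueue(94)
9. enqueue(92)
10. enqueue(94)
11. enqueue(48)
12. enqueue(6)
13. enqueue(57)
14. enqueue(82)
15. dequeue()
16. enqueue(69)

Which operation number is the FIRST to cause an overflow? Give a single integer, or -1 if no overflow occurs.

1. enqueue(38): size=1
2. dequeue(): size=0
3. enqueue(52): size=1
4. enqueue(85): size=2
5. enqueue(40): size=3
6. enqueue(49): size=3=cap → OVERFLOW (fail)
7. enqueue(35): size=3=cap → OVERFLOW (fail)
8. enqueue(94): size=3=cap → OVERFLOW (fail)
9. enqueue(92): size=3=cap → OVERFLOW (fail)
10. enqueue(94): size=3=cap → OVERFLOW (fail)
11. enqueue(48): size=3=cap → OVERFLOW (fail)
12. enqueue(6): size=3=cap → OVERFLOW (fail)
13. enqueue(57): size=3=cap → OVERFLOW (fail)
14. enqueue(82): size=3=cap → OVERFLOW (fail)
15. dequeue(): size=2
16. enqueue(69): size=3

Answer: 6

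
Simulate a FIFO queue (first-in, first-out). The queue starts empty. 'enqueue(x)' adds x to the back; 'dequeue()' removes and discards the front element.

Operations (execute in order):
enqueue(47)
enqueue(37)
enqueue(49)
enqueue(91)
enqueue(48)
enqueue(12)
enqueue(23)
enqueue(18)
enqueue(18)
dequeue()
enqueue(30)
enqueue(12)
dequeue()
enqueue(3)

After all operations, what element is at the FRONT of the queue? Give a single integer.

Answer: 49

Derivation:
enqueue(47): queue = [47]
enqueue(37): queue = [47, 37]
enqueue(49): queue = [47, 37, 49]
enqueue(91): queue = [47, 37, 49, 91]
enqueue(48): queue = [47, 37, 49, 91, 48]
enqueue(12): queue = [47, 37, 49, 91, 48, 12]
enqueue(23): queue = [47, 37, 49, 91, 48, 12, 23]
enqueue(18): queue = [47, 37, 49, 91, 48, 12, 23, 18]
enqueue(18): queue = [47, 37, 49, 91, 48, 12, 23, 18, 18]
dequeue(): queue = [37, 49, 91, 48, 12, 23, 18, 18]
enqueue(30): queue = [37, 49, 91, 48, 12, 23, 18, 18, 30]
enqueue(12): queue = [37, 49, 91, 48, 12, 23, 18, 18, 30, 12]
dequeue(): queue = [49, 91, 48, 12, 23, 18, 18, 30, 12]
enqueue(3): queue = [49, 91, 48, 12, 23, 18, 18, 30, 12, 3]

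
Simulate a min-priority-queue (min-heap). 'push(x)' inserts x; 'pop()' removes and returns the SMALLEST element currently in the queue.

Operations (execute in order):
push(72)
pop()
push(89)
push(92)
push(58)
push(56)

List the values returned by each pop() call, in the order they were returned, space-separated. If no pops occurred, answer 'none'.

push(72): heap contents = [72]
pop() → 72: heap contents = []
push(89): heap contents = [89]
push(92): heap contents = [89, 92]
push(58): heap contents = [58, 89, 92]
push(56): heap contents = [56, 58, 89, 92]

Answer: 72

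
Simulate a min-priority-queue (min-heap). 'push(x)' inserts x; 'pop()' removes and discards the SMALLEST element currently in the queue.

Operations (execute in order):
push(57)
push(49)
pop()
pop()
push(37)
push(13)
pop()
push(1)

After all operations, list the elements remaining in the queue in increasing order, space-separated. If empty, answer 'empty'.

push(57): heap contents = [57]
push(49): heap contents = [49, 57]
pop() → 49: heap contents = [57]
pop() → 57: heap contents = []
push(37): heap contents = [37]
push(13): heap contents = [13, 37]
pop() → 13: heap contents = [37]
push(1): heap contents = [1, 37]

Answer: 1 37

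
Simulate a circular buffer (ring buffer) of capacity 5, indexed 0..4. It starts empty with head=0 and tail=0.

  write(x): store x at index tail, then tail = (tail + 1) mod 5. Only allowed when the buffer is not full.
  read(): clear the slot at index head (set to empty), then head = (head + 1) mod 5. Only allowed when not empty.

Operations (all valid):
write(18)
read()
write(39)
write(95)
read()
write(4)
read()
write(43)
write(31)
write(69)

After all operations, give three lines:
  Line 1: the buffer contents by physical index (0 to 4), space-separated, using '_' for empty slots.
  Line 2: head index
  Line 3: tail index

write(18): buf=[18 _ _ _ _], head=0, tail=1, size=1
read(): buf=[_ _ _ _ _], head=1, tail=1, size=0
write(39): buf=[_ 39 _ _ _], head=1, tail=2, size=1
write(95): buf=[_ 39 95 _ _], head=1, tail=3, size=2
read(): buf=[_ _ 95 _ _], head=2, tail=3, size=1
write(4): buf=[_ _ 95 4 _], head=2, tail=4, size=2
read(): buf=[_ _ _ 4 _], head=3, tail=4, size=1
write(43): buf=[_ _ _ 4 43], head=3, tail=0, size=2
write(31): buf=[31 _ _ 4 43], head=3, tail=1, size=3
write(69): buf=[31 69 _ 4 43], head=3, tail=2, size=4

Answer: 31 69 _ 4 43
3
2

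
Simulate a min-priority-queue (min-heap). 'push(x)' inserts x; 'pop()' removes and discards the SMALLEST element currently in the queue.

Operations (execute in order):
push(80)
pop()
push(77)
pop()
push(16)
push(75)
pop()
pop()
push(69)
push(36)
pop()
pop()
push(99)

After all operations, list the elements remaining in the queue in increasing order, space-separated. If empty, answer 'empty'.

Answer: 99

Derivation:
push(80): heap contents = [80]
pop() → 80: heap contents = []
push(77): heap contents = [77]
pop() → 77: heap contents = []
push(16): heap contents = [16]
push(75): heap contents = [16, 75]
pop() → 16: heap contents = [75]
pop() → 75: heap contents = []
push(69): heap contents = [69]
push(36): heap contents = [36, 69]
pop() → 36: heap contents = [69]
pop() → 69: heap contents = []
push(99): heap contents = [99]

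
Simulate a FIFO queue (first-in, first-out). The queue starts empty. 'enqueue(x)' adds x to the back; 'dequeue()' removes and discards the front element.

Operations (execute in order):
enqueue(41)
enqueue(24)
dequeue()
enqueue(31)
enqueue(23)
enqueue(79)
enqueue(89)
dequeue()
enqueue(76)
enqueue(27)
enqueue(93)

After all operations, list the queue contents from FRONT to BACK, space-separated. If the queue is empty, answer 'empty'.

enqueue(41): [41]
enqueue(24): [41, 24]
dequeue(): [24]
enqueue(31): [24, 31]
enqueue(23): [24, 31, 23]
enqueue(79): [24, 31, 23, 79]
enqueue(89): [24, 31, 23, 79, 89]
dequeue(): [31, 23, 79, 89]
enqueue(76): [31, 23, 79, 89, 76]
enqueue(27): [31, 23, 79, 89, 76, 27]
enqueue(93): [31, 23, 79, 89, 76, 27, 93]

Answer: 31 23 79 89 76 27 93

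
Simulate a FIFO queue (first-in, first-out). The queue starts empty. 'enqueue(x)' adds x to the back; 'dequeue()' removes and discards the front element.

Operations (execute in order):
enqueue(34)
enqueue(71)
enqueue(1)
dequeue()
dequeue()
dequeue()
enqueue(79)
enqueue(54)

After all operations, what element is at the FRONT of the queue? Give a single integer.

Answer: 79

Derivation:
enqueue(34): queue = [34]
enqueue(71): queue = [34, 71]
enqueue(1): queue = [34, 71, 1]
dequeue(): queue = [71, 1]
dequeue(): queue = [1]
dequeue(): queue = []
enqueue(79): queue = [79]
enqueue(54): queue = [79, 54]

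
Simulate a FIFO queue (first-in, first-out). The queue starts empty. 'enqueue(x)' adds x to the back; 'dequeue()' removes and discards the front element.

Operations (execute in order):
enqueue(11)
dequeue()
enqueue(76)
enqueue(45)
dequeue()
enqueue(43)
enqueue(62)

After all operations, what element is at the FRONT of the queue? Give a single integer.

enqueue(11): queue = [11]
dequeue(): queue = []
enqueue(76): queue = [76]
enqueue(45): queue = [76, 45]
dequeue(): queue = [45]
enqueue(43): queue = [45, 43]
enqueue(62): queue = [45, 43, 62]

Answer: 45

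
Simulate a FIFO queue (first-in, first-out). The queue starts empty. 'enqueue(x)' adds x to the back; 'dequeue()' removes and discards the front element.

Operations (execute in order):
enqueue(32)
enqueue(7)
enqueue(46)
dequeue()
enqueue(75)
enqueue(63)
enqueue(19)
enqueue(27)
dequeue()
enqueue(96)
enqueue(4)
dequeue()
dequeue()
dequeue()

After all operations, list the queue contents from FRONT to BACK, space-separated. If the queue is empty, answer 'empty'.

enqueue(32): [32]
enqueue(7): [32, 7]
enqueue(46): [32, 7, 46]
dequeue(): [7, 46]
enqueue(75): [7, 46, 75]
enqueue(63): [7, 46, 75, 63]
enqueue(19): [7, 46, 75, 63, 19]
enqueue(27): [7, 46, 75, 63, 19, 27]
dequeue(): [46, 75, 63, 19, 27]
enqueue(96): [46, 75, 63, 19, 27, 96]
enqueue(4): [46, 75, 63, 19, 27, 96, 4]
dequeue(): [75, 63, 19, 27, 96, 4]
dequeue(): [63, 19, 27, 96, 4]
dequeue(): [19, 27, 96, 4]

Answer: 19 27 96 4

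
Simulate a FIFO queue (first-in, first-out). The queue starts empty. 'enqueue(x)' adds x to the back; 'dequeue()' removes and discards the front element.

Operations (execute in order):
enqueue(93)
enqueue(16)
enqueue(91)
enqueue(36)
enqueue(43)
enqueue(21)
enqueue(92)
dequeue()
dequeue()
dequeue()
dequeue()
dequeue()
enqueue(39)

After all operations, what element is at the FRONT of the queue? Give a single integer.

Answer: 21

Derivation:
enqueue(93): queue = [93]
enqueue(16): queue = [93, 16]
enqueue(91): queue = [93, 16, 91]
enqueue(36): queue = [93, 16, 91, 36]
enqueue(43): queue = [93, 16, 91, 36, 43]
enqueue(21): queue = [93, 16, 91, 36, 43, 21]
enqueue(92): queue = [93, 16, 91, 36, 43, 21, 92]
dequeue(): queue = [16, 91, 36, 43, 21, 92]
dequeue(): queue = [91, 36, 43, 21, 92]
dequeue(): queue = [36, 43, 21, 92]
dequeue(): queue = [43, 21, 92]
dequeue(): queue = [21, 92]
enqueue(39): queue = [21, 92, 39]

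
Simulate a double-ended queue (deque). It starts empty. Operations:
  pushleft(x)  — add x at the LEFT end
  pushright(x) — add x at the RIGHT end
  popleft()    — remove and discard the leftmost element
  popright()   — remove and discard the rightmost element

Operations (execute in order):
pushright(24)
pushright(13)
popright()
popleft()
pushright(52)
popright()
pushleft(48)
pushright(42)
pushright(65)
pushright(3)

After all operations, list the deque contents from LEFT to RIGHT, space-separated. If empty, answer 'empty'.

pushright(24): [24]
pushright(13): [24, 13]
popright(): [24]
popleft(): []
pushright(52): [52]
popright(): []
pushleft(48): [48]
pushright(42): [48, 42]
pushright(65): [48, 42, 65]
pushright(3): [48, 42, 65, 3]

Answer: 48 42 65 3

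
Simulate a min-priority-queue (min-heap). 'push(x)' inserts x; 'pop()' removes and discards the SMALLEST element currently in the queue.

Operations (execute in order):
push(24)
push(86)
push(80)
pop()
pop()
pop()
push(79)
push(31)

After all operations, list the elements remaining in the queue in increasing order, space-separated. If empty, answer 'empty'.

push(24): heap contents = [24]
push(86): heap contents = [24, 86]
push(80): heap contents = [24, 80, 86]
pop() → 24: heap contents = [80, 86]
pop() → 80: heap contents = [86]
pop() → 86: heap contents = []
push(79): heap contents = [79]
push(31): heap contents = [31, 79]

Answer: 31 79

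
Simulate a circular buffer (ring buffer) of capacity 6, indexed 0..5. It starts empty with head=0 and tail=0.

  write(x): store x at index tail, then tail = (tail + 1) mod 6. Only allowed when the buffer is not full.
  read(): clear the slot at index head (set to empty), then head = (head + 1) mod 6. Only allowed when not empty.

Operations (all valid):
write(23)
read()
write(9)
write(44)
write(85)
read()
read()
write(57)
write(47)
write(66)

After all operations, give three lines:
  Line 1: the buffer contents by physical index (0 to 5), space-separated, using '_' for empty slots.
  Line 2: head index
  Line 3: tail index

Answer: 66 _ _ 85 57 47
3
1

Derivation:
write(23): buf=[23 _ _ _ _ _], head=0, tail=1, size=1
read(): buf=[_ _ _ _ _ _], head=1, tail=1, size=0
write(9): buf=[_ 9 _ _ _ _], head=1, tail=2, size=1
write(44): buf=[_ 9 44 _ _ _], head=1, tail=3, size=2
write(85): buf=[_ 9 44 85 _ _], head=1, tail=4, size=3
read(): buf=[_ _ 44 85 _ _], head=2, tail=4, size=2
read(): buf=[_ _ _ 85 _ _], head=3, tail=4, size=1
write(57): buf=[_ _ _ 85 57 _], head=3, tail=5, size=2
write(47): buf=[_ _ _ 85 57 47], head=3, tail=0, size=3
write(66): buf=[66 _ _ 85 57 47], head=3, tail=1, size=4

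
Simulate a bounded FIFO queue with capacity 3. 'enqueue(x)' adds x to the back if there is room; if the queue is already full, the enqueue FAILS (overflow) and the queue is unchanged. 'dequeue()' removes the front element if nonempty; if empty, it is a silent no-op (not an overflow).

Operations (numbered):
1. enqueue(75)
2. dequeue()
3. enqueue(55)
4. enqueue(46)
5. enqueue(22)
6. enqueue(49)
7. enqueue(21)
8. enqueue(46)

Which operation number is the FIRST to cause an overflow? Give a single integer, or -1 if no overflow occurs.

1. enqueue(75): size=1
2. dequeue(): size=0
3. enqueue(55): size=1
4. enqueue(46): size=2
5. enqueue(22): size=3
6. enqueue(49): size=3=cap → OVERFLOW (fail)
7. enqueue(21): size=3=cap → OVERFLOW (fail)
8. enqueue(46): size=3=cap → OVERFLOW (fail)

Answer: 6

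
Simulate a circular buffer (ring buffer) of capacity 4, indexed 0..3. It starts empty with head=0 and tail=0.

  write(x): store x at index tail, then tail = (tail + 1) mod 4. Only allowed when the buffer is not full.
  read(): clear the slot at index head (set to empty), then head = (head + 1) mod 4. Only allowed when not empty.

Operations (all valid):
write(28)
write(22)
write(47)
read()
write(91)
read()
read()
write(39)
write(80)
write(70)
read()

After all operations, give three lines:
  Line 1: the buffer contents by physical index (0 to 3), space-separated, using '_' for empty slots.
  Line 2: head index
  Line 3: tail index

Answer: 39 80 70 _
0
3

Derivation:
write(28): buf=[28 _ _ _], head=0, tail=1, size=1
write(22): buf=[28 22 _ _], head=0, tail=2, size=2
write(47): buf=[28 22 47 _], head=0, tail=3, size=3
read(): buf=[_ 22 47 _], head=1, tail=3, size=2
write(91): buf=[_ 22 47 91], head=1, tail=0, size=3
read(): buf=[_ _ 47 91], head=2, tail=0, size=2
read(): buf=[_ _ _ 91], head=3, tail=0, size=1
write(39): buf=[39 _ _ 91], head=3, tail=1, size=2
write(80): buf=[39 80 _ 91], head=3, tail=2, size=3
write(70): buf=[39 80 70 91], head=3, tail=3, size=4
read(): buf=[39 80 70 _], head=0, tail=3, size=3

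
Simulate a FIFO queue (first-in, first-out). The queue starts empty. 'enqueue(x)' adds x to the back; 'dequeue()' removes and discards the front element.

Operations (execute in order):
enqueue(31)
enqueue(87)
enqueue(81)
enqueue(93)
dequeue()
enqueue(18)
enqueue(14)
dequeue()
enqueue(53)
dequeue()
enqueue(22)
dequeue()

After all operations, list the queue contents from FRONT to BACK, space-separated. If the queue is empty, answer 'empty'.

Answer: 18 14 53 22

Derivation:
enqueue(31): [31]
enqueue(87): [31, 87]
enqueue(81): [31, 87, 81]
enqueue(93): [31, 87, 81, 93]
dequeue(): [87, 81, 93]
enqueue(18): [87, 81, 93, 18]
enqueue(14): [87, 81, 93, 18, 14]
dequeue(): [81, 93, 18, 14]
enqueue(53): [81, 93, 18, 14, 53]
dequeue(): [93, 18, 14, 53]
enqueue(22): [93, 18, 14, 53, 22]
dequeue(): [18, 14, 53, 22]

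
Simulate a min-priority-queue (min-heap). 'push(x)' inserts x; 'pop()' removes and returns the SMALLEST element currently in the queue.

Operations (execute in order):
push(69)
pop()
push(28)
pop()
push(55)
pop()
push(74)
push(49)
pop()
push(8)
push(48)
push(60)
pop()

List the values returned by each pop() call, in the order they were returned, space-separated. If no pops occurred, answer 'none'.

push(69): heap contents = [69]
pop() → 69: heap contents = []
push(28): heap contents = [28]
pop() → 28: heap contents = []
push(55): heap contents = [55]
pop() → 55: heap contents = []
push(74): heap contents = [74]
push(49): heap contents = [49, 74]
pop() → 49: heap contents = [74]
push(8): heap contents = [8, 74]
push(48): heap contents = [8, 48, 74]
push(60): heap contents = [8, 48, 60, 74]
pop() → 8: heap contents = [48, 60, 74]

Answer: 69 28 55 49 8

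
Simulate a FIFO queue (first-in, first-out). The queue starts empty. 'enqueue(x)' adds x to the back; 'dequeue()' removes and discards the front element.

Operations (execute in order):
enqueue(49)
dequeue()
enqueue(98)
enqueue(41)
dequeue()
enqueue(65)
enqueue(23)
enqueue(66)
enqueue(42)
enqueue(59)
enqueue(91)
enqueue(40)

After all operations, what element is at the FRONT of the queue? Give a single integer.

enqueue(49): queue = [49]
dequeue(): queue = []
enqueue(98): queue = [98]
enqueue(41): queue = [98, 41]
dequeue(): queue = [41]
enqueue(65): queue = [41, 65]
enqueue(23): queue = [41, 65, 23]
enqueue(66): queue = [41, 65, 23, 66]
enqueue(42): queue = [41, 65, 23, 66, 42]
enqueue(59): queue = [41, 65, 23, 66, 42, 59]
enqueue(91): queue = [41, 65, 23, 66, 42, 59, 91]
enqueue(40): queue = [41, 65, 23, 66, 42, 59, 91, 40]

Answer: 41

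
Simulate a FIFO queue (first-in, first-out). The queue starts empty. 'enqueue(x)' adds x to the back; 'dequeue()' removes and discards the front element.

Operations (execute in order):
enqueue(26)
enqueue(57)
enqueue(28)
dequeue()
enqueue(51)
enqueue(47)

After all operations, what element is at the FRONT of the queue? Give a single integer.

Answer: 57

Derivation:
enqueue(26): queue = [26]
enqueue(57): queue = [26, 57]
enqueue(28): queue = [26, 57, 28]
dequeue(): queue = [57, 28]
enqueue(51): queue = [57, 28, 51]
enqueue(47): queue = [57, 28, 51, 47]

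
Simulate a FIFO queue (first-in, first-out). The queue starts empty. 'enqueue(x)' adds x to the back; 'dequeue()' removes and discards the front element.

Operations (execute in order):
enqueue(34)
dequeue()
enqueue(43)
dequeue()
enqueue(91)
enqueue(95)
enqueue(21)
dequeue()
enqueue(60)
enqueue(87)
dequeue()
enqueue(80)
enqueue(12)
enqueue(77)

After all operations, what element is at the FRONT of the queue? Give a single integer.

Answer: 21

Derivation:
enqueue(34): queue = [34]
dequeue(): queue = []
enqueue(43): queue = [43]
dequeue(): queue = []
enqueue(91): queue = [91]
enqueue(95): queue = [91, 95]
enqueue(21): queue = [91, 95, 21]
dequeue(): queue = [95, 21]
enqueue(60): queue = [95, 21, 60]
enqueue(87): queue = [95, 21, 60, 87]
dequeue(): queue = [21, 60, 87]
enqueue(80): queue = [21, 60, 87, 80]
enqueue(12): queue = [21, 60, 87, 80, 12]
enqueue(77): queue = [21, 60, 87, 80, 12, 77]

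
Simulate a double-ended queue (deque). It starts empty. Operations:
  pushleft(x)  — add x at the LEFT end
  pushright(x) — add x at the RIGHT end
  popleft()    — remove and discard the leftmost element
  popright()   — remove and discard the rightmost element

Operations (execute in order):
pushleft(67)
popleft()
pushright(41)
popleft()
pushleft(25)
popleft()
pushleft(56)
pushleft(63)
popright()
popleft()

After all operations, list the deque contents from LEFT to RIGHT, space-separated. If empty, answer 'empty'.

pushleft(67): [67]
popleft(): []
pushright(41): [41]
popleft(): []
pushleft(25): [25]
popleft(): []
pushleft(56): [56]
pushleft(63): [63, 56]
popright(): [63]
popleft(): []

Answer: empty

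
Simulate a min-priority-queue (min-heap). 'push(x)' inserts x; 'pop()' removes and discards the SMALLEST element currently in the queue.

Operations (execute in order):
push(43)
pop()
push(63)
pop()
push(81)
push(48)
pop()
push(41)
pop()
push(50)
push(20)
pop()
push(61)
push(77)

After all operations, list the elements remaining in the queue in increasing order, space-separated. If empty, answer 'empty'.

push(43): heap contents = [43]
pop() → 43: heap contents = []
push(63): heap contents = [63]
pop() → 63: heap contents = []
push(81): heap contents = [81]
push(48): heap contents = [48, 81]
pop() → 48: heap contents = [81]
push(41): heap contents = [41, 81]
pop() → 41: heap contents = [81]
push(50): heap contents = [50, 81]
push(20): heap contents = [20, 50, 81]
pop() → 20: heap contents = [50, 81]
push(61): heap contents = [50, 61, 81]
push(77): heap contents = [50, 61, 77, 81]

Answer: 50 61 77 81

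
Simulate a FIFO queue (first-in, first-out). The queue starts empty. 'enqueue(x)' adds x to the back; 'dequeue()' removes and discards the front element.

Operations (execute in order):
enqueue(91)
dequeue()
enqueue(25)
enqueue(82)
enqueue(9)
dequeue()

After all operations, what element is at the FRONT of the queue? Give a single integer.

Answer: 82

Derivation:
enqueue(91): queue = [91]
dequeue(): queue = []
enqueue(25): queue = [25]
enqueue(82): queue = [25, 82]
enqueue(9): queue = [25, 82, 9]
dequeue(): queue = [82, 9]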